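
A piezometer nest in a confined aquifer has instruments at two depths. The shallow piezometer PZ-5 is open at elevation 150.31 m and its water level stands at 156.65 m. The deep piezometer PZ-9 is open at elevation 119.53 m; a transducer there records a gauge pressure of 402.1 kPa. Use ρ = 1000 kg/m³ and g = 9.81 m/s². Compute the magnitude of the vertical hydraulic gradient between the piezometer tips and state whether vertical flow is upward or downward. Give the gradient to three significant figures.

|i_v| ≈ 0.126; vertical flow is upward

Total head at PZ-5: h = 156.65 m (water level in the standpipe).
Pressure head at PZ-9: ψ = P/(ρg) = 402.1×1000 / (1000 × 9.81) = 40.99 m.
Total head at PZ-9: h = z + ψ = 119.53 + 40.99 = 160.52 m.
Δh = h(PZ-5) − h(PZ-9) = 156.65 − 160.52 = -3.87 m.
Vertical separation Δz = 150.31 − 119.53 = 30.78 m.
|i_v| = |Δh| / Δz = 3.87 / 30.78 = 0.126.
Head is higher in the deep piezometer, so vertical flow is upward (discharge condition).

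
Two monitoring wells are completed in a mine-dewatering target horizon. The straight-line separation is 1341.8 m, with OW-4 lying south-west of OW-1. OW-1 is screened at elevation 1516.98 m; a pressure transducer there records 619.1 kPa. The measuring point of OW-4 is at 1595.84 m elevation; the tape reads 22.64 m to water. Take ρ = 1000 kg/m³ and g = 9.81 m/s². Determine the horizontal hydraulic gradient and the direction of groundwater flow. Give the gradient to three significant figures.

i ≈ 0.00513; groundwater flows toward the south-west

Pressure head at OW-1: ψ = P/(ρg) = 619.1×1000 / (1000 × 9.81) = 63.11 m.
Total head at OW-1: h = z + ψ = 1516.98 + 63.11 = 1580.09 m.
Total head at OW-4: h = 1595.84 − 22.64 = 1573.20 m.
Head difference: h(OW-1) − h(OW-4) = 1580.09 − 1573.20 = 6.89 m.
Hydraulic gradient: i = |Δh| / L = 6.89 / 1341.8 = 0.00513.
Flow is from higher to lower head: from OW-1 toward OW-4, i.e. toward the south-west.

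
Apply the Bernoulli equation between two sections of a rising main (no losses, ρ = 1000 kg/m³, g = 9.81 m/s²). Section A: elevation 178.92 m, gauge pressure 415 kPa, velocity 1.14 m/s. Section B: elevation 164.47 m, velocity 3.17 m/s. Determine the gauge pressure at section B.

P₂ ≈ 552 kPa

Pressure head at A: ψ₁ = P₁/(ρg) = 415×1000 / (1000 × 9.81) = 42.30 m.
Velocity heads: v₁²/2g = 1.14²/19.62 = 0.066 m; v₂²/2g = 3.17²/19.62 = 0.512 m.
Total head H = z₁ + ψ₁ + v₁²/2g = 178.92 + 42.30 + 0.066 = 221.29 m.
ψ₂ = H − z₂ − v₂²/2g = 221.29 − 164.47 − 0.512 = 56.31 m.
P₂ = ρgψ₂ = 1000 × 9.81 × 56.31 ≈ 552 kPa.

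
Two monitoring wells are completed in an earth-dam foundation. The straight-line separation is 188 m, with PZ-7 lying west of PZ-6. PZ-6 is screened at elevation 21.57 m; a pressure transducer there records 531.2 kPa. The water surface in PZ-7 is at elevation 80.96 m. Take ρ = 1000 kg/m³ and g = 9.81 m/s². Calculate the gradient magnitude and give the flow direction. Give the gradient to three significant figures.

Pressure head at PZ-6: ψ = P/(ρg) = 531.2×1000 / (1000 × 9.81) = 54.15 m.
Total head at PZ-6: h = z + ψ = 21.57 + 54.15 = 75.72 m.
Total head at PZ-7: h = 80.96 m (water level in the piezometer is the total head).
Head difference: h(PZ-6) − h(PZ-7) = 75.72 − 80.96 = -5.24 m.
Hydraulic gradient: i = |Δh| / L = 5.24 / 188 = 0.0279.
Flow is from higher to lower head: from PZ-7 toward PZ-6, i.e. toward the east.

i ≈ 0.0279; groundwater flows toward the east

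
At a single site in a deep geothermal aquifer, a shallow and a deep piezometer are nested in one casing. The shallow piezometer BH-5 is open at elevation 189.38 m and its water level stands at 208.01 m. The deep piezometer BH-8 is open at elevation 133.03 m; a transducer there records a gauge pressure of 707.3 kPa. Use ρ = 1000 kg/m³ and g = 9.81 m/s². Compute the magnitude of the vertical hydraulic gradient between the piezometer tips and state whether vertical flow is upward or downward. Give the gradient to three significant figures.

|i_v| ≈ 0.0511; vertical flow is downward

Total head at BH-5: h = 208.01 m (water level in the standpipe).
Pressure head at BH-8: ψ = P/(ρg) = 707.3×1000 / (1000 × 9.81) = 72.10 m.
Total head at BH-8: h = z + ψ = 133.03 + 72.10 = 205.13 m.
Δh = h(BH-5) − h(BH-8) = 208.01 − 205.13 = 2.88 m.
Vertical separation Δz = 189.38 − 133.03 = 56.35 m.
|i_v| = |Δh| / Δz = 2.88 / 56.35 = 0.0511.
Head is higher in the shallow piezometer, so vertical flow is downward (recharge condition).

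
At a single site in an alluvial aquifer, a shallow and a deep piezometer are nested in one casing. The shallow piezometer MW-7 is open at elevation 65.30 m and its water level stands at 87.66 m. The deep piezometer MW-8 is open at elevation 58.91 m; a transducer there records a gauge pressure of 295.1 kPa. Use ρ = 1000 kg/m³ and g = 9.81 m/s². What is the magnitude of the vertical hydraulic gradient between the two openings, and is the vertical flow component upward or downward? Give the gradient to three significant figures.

|i_v| ≈ 0.208; vertical flow is upward

Total head at MW-7: h = 87.66 m (water level in the standpipe).
Pressure head at MW-8: ψ = P/(ρg) = 295.1×1000 / (1000 × 9.81) = 30.08 m.
Total head at MW-8: h = z + ψ = 58.91 + 30.08 = 88.99 m.
Δh = h(MW-7) − h(MW-8) = 87.66 − 88.99 = -1.33 m.
Vertical separation Δz = 65.30 − 58.91 = 6.39 m.
|i_v| = |Δh| / Δz = 1.33 / 6.39 = 0.208.
Head is higher in the deep piezometer, so vertical flow is upward (discharge condition).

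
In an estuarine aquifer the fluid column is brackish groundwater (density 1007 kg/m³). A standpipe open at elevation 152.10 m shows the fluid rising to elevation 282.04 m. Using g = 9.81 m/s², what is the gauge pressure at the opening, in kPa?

P ≈ 1280 kPa

Pressure head ψ = h − z = 282.04 − 152.10 = 129.94 m.
P = ρgψ = 1007 × 9.81 × 129.94 = 1283634 Pa ≈ 1280 kPa.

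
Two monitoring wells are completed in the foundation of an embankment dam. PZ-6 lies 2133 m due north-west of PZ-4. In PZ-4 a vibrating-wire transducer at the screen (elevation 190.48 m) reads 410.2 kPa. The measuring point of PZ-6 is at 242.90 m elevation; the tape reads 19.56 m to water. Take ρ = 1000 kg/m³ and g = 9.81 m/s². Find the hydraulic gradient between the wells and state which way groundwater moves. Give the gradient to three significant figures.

Pressure head at PZ-4: ψ = P/(ρg) = 410.2×1000 / (1000 × 9.81) = 41.81 m.
Total head at PZ-4: h = z + ψ = 190.48 + 41.81 = 232.29 m.
Total head at PZ-6: h = 242.90 − 19.56 = 223.34 m.
Head difference: h(PZ-4) − h(PZ-6) = 232.29 − 223.34 = 8.95 m.
Hydraulic gradient: i = |Δh| / L = 8.95 / 2133 = 0.00420.
Flow is from higher to lower head: from PZ-4 toward PZ-6, i.e. toward the north-west.

i ≈ 0.00420; groundwater flows toward the north-west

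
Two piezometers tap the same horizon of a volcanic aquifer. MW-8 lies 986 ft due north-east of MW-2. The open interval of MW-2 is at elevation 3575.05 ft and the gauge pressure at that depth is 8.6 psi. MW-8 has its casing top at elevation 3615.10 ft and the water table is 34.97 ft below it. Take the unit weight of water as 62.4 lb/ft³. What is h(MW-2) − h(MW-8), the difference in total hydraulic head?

Δh ≈ 14.77 ft

Pressure head at MW-2: ψ = 144·P/γ = 144 × 8.6 / 62.4 = 19.85 ft.
Total head at MW-2: h = z + ψ = 3575.05 + 19.85 = 3594.90 ft.
Total head at MW-8: h = 3615.10 − 34.97 = 3580.13 ft.
Head difference: h(MW-2) − h(MW-8) = 3594.90 − 3580.13 = 14.77 ft.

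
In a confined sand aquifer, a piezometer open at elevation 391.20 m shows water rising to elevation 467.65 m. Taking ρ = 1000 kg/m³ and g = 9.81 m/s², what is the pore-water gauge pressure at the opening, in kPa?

P ≈ 750 kPa

Pressure head ψ = h − z = 467.65 − 391.20 = 76.45 m.
P = ρgψ = 1000 × 9.81 × 76.45 = 749974 Pa ≈ 750 kPa.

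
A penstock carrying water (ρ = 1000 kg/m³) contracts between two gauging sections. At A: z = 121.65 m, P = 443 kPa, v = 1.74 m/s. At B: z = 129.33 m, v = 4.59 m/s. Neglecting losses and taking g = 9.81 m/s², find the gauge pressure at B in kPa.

Pressure head at A: ψ₁ = P₁/(ρg) = 443×1000 / (1000 × 9.81) = 45.16 m.
Velocity heads: v₁²/2g = 1.74²/19.62 = 0.154 m; v₂²/2g = 4.59²/19.62 = 1.074 m.
Total head H = z₁ + ψ₁ + v₁²/2g = 121.65 + 45.16 + 0.154 = 166.96 m.
ψ₂ = H − z₂ − v₂²/2g = 166.96 − 129.33 − 1.074 = 36.56 m.
P₂ = ρgψ₂ = 1000 × 9.81 × 36.56 ≈ 359 kPa.

P₂ ≈ 359 kPa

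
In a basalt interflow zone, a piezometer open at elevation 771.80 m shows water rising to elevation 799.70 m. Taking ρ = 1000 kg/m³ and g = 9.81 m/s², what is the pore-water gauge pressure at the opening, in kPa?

P ≈ 274 kPa

Pressure head ψ = h − z = 799.70 − 771.80 = 27.90 m.
P = ρgψ = 1000 × 9.81 × 27.90 = 273699 Pa ≈ 274 kPa.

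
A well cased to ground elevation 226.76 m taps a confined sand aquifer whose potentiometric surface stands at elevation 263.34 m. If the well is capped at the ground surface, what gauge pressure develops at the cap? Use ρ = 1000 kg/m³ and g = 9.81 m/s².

P ≈ 359 kPa

Head above the cap: Δh = 263.34 − 226.76 = 36.58 m.
P = ρgΔh = 1000 × 9.81 × 36.58 = 358850 Pa ≈ 359 kPa.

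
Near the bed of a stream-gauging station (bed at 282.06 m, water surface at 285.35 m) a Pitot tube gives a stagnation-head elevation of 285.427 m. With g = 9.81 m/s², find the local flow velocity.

Near the bed, under hydrostatic conditions, the piezometric head (z + ψ) equals the free-surface elevation, 285.35 m.
Velocity head = total − piezometric = 285.427 − 285.35 = 0.077 m.
v = √(2g·h_v) = √(2 × 9.81 × 0.077) = 1.23 m/s.

v ≈ 1.23 m/s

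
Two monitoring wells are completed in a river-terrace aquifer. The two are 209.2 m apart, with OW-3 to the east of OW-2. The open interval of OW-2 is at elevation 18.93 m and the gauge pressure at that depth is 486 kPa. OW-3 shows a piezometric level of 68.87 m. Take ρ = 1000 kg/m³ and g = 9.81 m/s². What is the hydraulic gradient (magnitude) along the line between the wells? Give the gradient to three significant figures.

Pressure head at OW-2: ψ = P/(ρg) = 486×1000 / (1000 × 9.81) = 49.54 m.
Total head at OW-2: h = z + ψ = 18.93 + 49.54 = 68.47 m.
Total head at OW-3: h = 68.87 m (water level in the piezometer is the total head).
Head difference: h(OW-2) − h(OW-3) = 68.47 − 68.87 = -0.40 m.
Hydraulic gradient: i = |Δh| / L = 0.40 / 209.2 = 0.00191.

i ≈ 0.00191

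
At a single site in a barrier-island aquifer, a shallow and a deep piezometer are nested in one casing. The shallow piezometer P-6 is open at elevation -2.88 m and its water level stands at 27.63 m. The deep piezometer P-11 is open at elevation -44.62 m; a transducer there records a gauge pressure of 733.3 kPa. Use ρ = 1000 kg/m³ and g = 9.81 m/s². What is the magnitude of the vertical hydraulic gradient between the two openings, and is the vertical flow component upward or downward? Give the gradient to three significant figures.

|i_v| ≈ 0.0599; vertical flow is upward

Total head at P-6: h = 27.63 m (water level in the standpipe).
Pressure head at P-11: ψ = P/(ρg) = 733.3×1000 / (1000 × 9.81) = 74.75 m.
Total head at P-11: h = z + ψ = -44.62 + 74.75 = 30.13 m.
Δh = h(P-6) − h(P-11) = 27.63 − 30.13 = -2.50 m.
Vertical separation Δz = -2.88 − (-44.62) = 41.74 m.
|i_v| = |Δh| / Δz = 2.50 / 41.74 = 0.0599.
Head is higher in the deep piezometer, so vertical flow is upward (discharge condition).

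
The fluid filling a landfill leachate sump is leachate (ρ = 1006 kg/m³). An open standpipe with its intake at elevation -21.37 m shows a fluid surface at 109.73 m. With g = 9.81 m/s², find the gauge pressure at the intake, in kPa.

Pressure head ψ = h − z = 109.73 − (-21.37) = 131.10 m.
P = ρgψ = 1006 × 9.81 × 131.10 = 1293808 Pa ≈ 1290 kPa.

P ≈ 1290 kPa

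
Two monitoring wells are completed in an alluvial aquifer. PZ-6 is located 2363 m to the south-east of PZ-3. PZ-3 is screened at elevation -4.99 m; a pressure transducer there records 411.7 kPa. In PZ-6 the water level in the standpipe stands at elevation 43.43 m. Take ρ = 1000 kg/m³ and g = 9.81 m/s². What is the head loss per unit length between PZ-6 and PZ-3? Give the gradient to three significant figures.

i ≈ 0.00273 m/m

Pressure head at PZ-3: ψ = P/(ρg) = 411.7×1000 / (1000 × 9.81) = 41.97 m.
Total head at PZ-3: h = z + ψ = -4.99 + 41.97 = 36.98 m.
Total head at PZ-6: h = 43.43 m (water level in the piezometer is the total head).
Head difference: h(PZ-3) − h(PZ-6) = 36.98 − 43.43 = -6.45 m.
Hydraulic gradient: i = |Δh| / L = 6.45 / 2363 = 0.00273.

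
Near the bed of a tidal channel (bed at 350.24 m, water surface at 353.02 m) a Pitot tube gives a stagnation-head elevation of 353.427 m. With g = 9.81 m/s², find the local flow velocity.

v ≈ 2.83 m/s

Near the bed, under hydrostatic conditions, the piezometric head (z + ψ) equals the free-surface elevation, 353.02 m.
Velocity head = total − piezometric = 353.427 − 353.02 = 0.407 m.
v = √(2g·h_v) = √(2 × 9.81 × 0.407) = 2.83 m/s.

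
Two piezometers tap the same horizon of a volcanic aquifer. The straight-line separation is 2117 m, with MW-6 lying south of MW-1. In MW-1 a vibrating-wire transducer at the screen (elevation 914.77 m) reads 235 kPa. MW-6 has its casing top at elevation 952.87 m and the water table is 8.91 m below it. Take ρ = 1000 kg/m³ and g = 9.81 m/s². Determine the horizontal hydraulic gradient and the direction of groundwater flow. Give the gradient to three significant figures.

i ≈ 0.00247; groundwater flows toward the north

Pressure head at MW-1: ψ = P/(ρg) = 235×1000 / (1000 × 9.81) = 23.96 m.
Total head at MW-1: h = z + ψ = 914.77 + 23.96 = 938.73 m.
Total head at MW-6: h = 952.87 − 8.91 = 943.96 m.
Head difference: h(MW-1) − h(MW-6) = 938.73 − 943.96 = -5.23 m.
Hydraulic gradient: i = |Δh| / L = 5.23 / 2117 = 0.00247.
Flow is from higher to lower head: from MW-6 toward MW-1, i.e. toward the north.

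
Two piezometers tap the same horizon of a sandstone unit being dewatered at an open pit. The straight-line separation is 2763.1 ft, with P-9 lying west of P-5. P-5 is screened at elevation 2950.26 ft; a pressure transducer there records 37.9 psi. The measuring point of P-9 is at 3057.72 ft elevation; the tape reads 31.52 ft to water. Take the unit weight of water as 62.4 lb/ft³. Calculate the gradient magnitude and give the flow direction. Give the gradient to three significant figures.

i ≈ 0.00417; groundwater flows toward the west

Pressure head at P-5: ψ = 144·P/γ = 144 × 37.9 / 62.4 = 87.46 ft.
Total head at P-5: h = z + ψ = 2950.26 + 87.46 = 3037.72 ft.
Total head at P-9: h = 3057.72 − 31.52 = 3026.20 ft.
Head difference: h(P-5) − h(P-9) = 3037.72 − 3026.20 = 11.52 ft.
Hydraulic gradient: i = |Δh| / L = 11.52 / 2763.1 = 0.00417.
Flow is from higher to lower head: from P-5 toward P-9, i.e. toward the west.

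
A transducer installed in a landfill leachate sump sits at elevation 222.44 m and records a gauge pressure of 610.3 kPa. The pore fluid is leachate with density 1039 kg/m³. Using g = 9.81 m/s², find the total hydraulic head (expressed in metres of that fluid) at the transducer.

ψ = P/(ρg) = 610.3×1000 / (1039 × 9.81) = 59.88 m.
h = z + ψ = 222.44 + 59.88 = 282.32 m.

h ≈ 282.32 m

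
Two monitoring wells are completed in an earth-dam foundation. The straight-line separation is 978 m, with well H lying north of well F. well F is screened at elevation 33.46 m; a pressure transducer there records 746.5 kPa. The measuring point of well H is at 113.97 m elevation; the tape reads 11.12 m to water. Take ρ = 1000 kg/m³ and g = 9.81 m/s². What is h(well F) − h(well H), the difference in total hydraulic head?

Δh ≈ 6.71 m

Pressure head at well F: ψ = P/(ρg) = 746.5×1000 / (1000 × 9.81) = 76.10 m.
Total head at well F: h = z + ψ = 33.46 + 76.10 = 109.56 m.
Total head at well H: h = 113.97 − 11.12 = 102.85 m.
Head difference: h(well F) − h(well H) = 109.56 − 102.85 = 6.71 m.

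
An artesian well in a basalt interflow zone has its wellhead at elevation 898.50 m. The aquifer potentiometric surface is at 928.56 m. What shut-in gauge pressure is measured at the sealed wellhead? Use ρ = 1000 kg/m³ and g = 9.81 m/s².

Head above the cap: Δh = 928.56 − 898.50 = 30.06 m.
P = ρgΔh = 1000 × 9.81 × 30.06 = 294889 Pa ≈ 295 kPa.

P ≈ 295 kPa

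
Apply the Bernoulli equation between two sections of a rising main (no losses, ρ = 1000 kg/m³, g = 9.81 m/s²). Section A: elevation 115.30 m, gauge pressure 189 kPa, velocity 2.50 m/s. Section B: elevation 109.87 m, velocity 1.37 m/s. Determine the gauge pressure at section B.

Pressure head at A: ψ₁ = P₁/(ρg) = 189×1000 / (1000 × 9.81) = 19.27 m.
Velocity heads: v₁²/2g = 2.50²/19.62 = 0.319 m; v₂²/2g = 1.37²/19.62 = 0.096 m.
Total head H = z₁ + ψ₁ + v₁²/2g = 115.30 + 19.27 + 0.319 = 134.89 m.
ψ₂ = H − z₂ − v₂²/2g = 134.89 − 109.87 − 0.096 = 24.92 m.
P₂ = ρgψ₂ = 1000 × 9.81 × 24.92 ≈ 244 kPa.

P₂ ≈ 244 kPa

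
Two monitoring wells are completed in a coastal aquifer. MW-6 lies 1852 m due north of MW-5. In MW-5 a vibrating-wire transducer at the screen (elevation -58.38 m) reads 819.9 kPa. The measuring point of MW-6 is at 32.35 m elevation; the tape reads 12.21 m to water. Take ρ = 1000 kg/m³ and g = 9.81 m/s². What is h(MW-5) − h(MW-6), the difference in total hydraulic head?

Pressure head at MW-5: ψ = P/(ρg) = 819.9×1000 / (1000 × 9.81) = 83.58 m.
Total head at MW-5: h = z + ψ = -58.38 + 83.58 = 25.20 m.
Total head at MW-6: h = 32.35 − 12.21 = 20.14 m.
Head difference: h(MW-5) − h(MW-6) = 25.20 − 20.14 = 5.06 m.

Δh ≈ 5.06 m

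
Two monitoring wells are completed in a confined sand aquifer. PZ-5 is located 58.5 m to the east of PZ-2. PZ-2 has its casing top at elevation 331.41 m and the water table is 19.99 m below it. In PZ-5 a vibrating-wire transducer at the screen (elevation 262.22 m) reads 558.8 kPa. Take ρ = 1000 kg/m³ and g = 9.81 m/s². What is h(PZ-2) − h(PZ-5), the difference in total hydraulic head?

Total head at PZ-2: h = 331.41 − 19.99 = 311.42 m.
Pressure head at PZ-5: ψ = P/(ρg) = 558.8×1000 / (1000 × 9.81) = 56.96 m.
Total head at PZ-5: h = z + ψ = 262.22 + 56.96 = 319.18 m.
Head difference: h(PZ-2) − h(PZ-5) = 311.42 − 319.18 = -7.76 m.

Δh ≈ -7.76 m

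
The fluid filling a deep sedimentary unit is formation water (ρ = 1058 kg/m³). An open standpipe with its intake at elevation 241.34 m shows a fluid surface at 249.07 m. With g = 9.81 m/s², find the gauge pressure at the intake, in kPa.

P ≈ 80.2 kPa

Pressure head ψ = h − z = 249.07 − 241.34 = 7.73 m.
P = ρgψ = 1058 × 9.81 × 7.73 = 80230 Pa ≈ 80.2 kPa.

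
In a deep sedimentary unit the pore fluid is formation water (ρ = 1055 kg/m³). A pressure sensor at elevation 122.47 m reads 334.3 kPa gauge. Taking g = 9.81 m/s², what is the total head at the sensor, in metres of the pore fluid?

h ≈ 154.77 m

ψ = P/(ρg) = 334.3×1000 / (1055 × 9.81) = 32.30 m.
h = z + ψ = 122.47 + 32.30 = 154.77 m.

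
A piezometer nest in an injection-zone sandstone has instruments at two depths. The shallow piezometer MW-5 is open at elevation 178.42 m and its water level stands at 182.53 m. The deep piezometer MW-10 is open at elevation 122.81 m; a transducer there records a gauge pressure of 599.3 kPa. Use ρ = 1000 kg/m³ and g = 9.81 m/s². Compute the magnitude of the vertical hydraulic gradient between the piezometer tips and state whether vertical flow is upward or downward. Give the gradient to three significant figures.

Total head at MW-5: h = 182.53 m (water level in the standpipe).
Pressure head at MW-10: ψ = P/(ρg) = 599.3×1000 / (1000 × 9.81) = 61.09 m.
Total head at MW-10: h = z + ψ = 122.81 + 61.09 = 183.90 m.
Δh = h(MW-5) − h(MW-10) = 182.53 − 183.90 = -1.37 m.
Vertical separation Δz = 178.42 − 122.81 = 55.61 m.
|i_v| = |Δh| / Δz = 1.37 / 55.61 = 0.0246.
Head is higher in the deep piezometer, so vertical flow is upward (discharge condition).

|i_v| ≈ 0.0246; vertical flow is upward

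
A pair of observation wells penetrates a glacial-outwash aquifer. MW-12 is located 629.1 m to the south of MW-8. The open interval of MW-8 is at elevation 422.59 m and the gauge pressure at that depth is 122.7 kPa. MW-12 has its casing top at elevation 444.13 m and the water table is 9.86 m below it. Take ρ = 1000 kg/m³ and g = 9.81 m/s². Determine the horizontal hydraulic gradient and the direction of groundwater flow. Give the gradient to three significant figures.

Pressure head at MW-8: ψ = P/(ρg) = 122.7×1000 / (1000 × 9.81) = 12.51 m.
Total head at MW-8: h = z + ψ = 422.59 + 12.51 = 435.10 m.
Total head at MW-12: h = 444.13 − 9.86 = 434.27 m.
Head difference: h(MW-8) − h(MW-12) = 435.10 − 434.27 = 0.83 m.
Hydraulic gradient: i = |Δh| / L = 0.83 / 629.1 = 0.00132.
Flow is from higher to lower head: from MW-8 toward MW-12, i.e. toward the south.

i ≈ 0.00132; groundwater flows toward the south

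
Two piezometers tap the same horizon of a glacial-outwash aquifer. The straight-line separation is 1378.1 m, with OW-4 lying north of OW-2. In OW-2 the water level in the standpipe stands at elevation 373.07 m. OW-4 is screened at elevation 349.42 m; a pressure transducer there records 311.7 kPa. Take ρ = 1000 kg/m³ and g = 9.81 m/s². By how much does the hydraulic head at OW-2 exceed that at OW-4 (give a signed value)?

Total head at OW-2: h = 373.07 m (water level in the piezometer is the total head).
Pressure head at OW-4: ψ = P/(ρg) = 311.7×1000 / (1000 × 9.81) = 31.77 m.
Total head at OW-4: h = z + ψ = 349.42 + 31.77 = 381.19 m.
Head difference: h(OW-2) − h(OW-4) = 373.07 − 381.19 = -8.12 m.

Δh ≈ -8.12 m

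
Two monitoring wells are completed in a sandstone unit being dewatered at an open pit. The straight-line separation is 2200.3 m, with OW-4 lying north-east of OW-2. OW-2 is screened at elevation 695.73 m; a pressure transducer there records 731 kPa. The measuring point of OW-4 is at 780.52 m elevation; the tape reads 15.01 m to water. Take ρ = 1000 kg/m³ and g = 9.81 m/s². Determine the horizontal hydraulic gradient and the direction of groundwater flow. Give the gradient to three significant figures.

i ≈ 0.00215; groundwater flows toward the north-east

Pressure head at OW-2: ψ = P/(ρg) = 731×1000 / (1000 × 9.81) = 74.52 m.
Total head at OW-2: h = z + ψ = 695.73 + 74.52 = 770.25 m.
Total head at OW-4: h = 780.52 − 15.01 = 765.51 m.
Head difference: h(OW-2) − h(OW-4) = 770.25 − 765.51 = 4.74 m.
Hydraulic gradient: i = |Δh| / L = 4.74 / 2200.3 = 0.00215.
Flow is from higher to lower head: from OW-2 toward OW-4, i.e. toward the north-east.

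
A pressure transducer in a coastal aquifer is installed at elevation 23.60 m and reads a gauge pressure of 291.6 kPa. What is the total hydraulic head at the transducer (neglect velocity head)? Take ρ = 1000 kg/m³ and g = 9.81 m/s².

ψ = P/(ρg) = 291.6×1000 / (1000 × 9.81) = 29.72 m.
h = z + ψ = 23.60 + 29.72 = 53.32 m.

h ≈ 53.32 m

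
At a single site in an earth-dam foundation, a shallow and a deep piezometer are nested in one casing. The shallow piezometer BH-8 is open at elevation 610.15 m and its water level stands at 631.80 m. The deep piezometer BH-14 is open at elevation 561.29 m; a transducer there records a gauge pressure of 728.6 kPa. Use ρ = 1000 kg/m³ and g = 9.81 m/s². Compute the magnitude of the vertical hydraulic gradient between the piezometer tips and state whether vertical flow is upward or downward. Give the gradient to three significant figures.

Total head at BH-8: h = 631.80 m (water level in the standpipe).
Pressure head at BH-14: ψ = P/(ρg) = 728.6×1000 / (1000 × 9.81) = 74.27 m.
Total head at BH-14: h = z + ψ = 561.29 + 74.27 = 635.56 m.
Δh = h(BH-8) − h(BH-14) = 631.80 − 635.56 = -3.76 m.
Vertical separation Δz = 610.15 − 561.29 = 48.86 m.
|i_v| = |Δh| / Δz = 3.76 / 48.86 = 0.0770.
Head is higher in the deep piezometer, so vertical flow is upward (discharge condition).

|i_v| ≈ 0.0770; vertical flow is upward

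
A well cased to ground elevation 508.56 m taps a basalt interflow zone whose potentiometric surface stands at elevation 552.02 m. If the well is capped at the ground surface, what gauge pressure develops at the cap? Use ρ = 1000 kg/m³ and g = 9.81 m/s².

P ≈ 426 kPa

Head above the cap: Δh = 552.02 − 508.56 = 43.46 m.
P = ρgΔh = 1000 × 9.81 × 43.46 = 426343 Pa ≈ 426 kPa.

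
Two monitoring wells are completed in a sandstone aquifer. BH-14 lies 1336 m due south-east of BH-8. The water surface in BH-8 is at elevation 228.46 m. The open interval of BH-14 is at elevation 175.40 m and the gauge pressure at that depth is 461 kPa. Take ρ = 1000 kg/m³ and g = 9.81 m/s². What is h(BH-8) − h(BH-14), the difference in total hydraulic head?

Total head at BH-8: h = 228.46 m (water level in the piezometer is the total head).
Pressure head at BH-14: ψ = P/(ρg) = 461×1000 / (1000 × 9.81) = 46.99 m.
Total head at BH-14: h = z + ψ = 175.40 + 46.99 = 222.39 m.
Head difference: h(BH-8) − h(BH-14) = 228.46 − 222.39 = 6.07 m.

Δh ≈ 6.07 m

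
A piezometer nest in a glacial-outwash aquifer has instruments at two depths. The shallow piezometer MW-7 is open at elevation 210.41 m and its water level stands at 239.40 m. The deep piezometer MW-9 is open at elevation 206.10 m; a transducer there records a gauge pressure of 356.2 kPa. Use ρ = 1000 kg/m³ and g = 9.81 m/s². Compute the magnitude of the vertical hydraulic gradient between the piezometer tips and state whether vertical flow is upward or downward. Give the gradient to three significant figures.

|i_v| ≈ 0.698; vertical flow is upward

Total head at MW-7: h = 239.40 m (water level in the standpipe).
Pressure head at MW-9: ψ = P/(ρg) = 356.2×1000 / (1000 × 9.81) = 36.31 m.
Total head at MW-9: h = z + ψ = 206.10 + 36.31 = 242.41 m.
Δh = h(MW-7) − h(MW-9) = 239.40 − 242.41 = -3.01 m.
Vertical separation Δz = 210.41 − 206.10 = 4.31 m.
|i_v| = |Δh| / Δz = 3.01 / 4.31 = 0.698.
Head is higher in the deep piezometer, so vertical flow is upward (discharge condition).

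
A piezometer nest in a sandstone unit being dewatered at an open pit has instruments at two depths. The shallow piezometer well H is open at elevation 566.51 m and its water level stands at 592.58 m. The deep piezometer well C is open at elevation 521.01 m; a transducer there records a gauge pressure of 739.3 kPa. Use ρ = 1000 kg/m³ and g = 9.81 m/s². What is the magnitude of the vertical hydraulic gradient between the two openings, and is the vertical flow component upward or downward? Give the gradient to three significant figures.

|i_v| ≈ 0.0833; vertical flow is upward

Total head at well H: h = 592.58 m (water level in the standpipe).
Pressure head at well C: ψ = P/(ρg) = 739.3×1000 / (1000 × 9.81) = 75.36 m.
Total head at well C: h = z + ψ = 521.01 + 75.36 = 596.37 m.
Δh = h(well H) − h(well C) = 592.58 − 596.37 = -3.79 m.
Vertical separation Δz = 566.51 − 521.01 = 45.50 m.
|i_v| = |Δh| / Δz = 3.79 / 45.50 = 0.0833.
Head is higher in the deep piezometer, so vertical flow is upward (discharge condition).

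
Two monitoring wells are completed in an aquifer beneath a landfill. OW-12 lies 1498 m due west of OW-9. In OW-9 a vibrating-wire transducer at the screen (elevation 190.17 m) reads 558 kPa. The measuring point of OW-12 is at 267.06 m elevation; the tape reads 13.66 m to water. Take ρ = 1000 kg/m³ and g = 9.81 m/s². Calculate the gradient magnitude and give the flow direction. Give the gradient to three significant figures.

Pressure head at OW-9: ψ = P/(ρg) = 558×1000 / (1000 × 9.81) = 56.88 m.
Total head at OW-9: h = z + ψ = 190.17 + 56.88 = 247.05 m.
Total head at OW-12: h = 267.06 − 13.66 = 253.40 m.
Head difference: h(OW-9) − h(OW-12) = 247.05 − 253.40 = -6.35 m.
Hydraulic gradient: i = |Δh| / L = 6.35 / 1498 = 0.00424.
Flow is from higher to lower head: from OW-12 toward OW-9, i.e. toward the east.

i ≈ 0.00424; groundwater flows toward the east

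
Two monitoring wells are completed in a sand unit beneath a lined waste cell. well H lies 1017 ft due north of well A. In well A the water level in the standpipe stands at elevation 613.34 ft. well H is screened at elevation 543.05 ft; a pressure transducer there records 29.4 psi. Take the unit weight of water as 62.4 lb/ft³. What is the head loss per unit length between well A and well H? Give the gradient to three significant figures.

Total head at well A: h = 613.34 ft (water level in the piezometer is the total head).
Pressure head at well H: ψ = 144·P/γ = 144 × 29.4 / 62.4 = 67.85 ft.
Total head at well H: h = z + ψ = 543.05 + 67.85 = 610.90 ft.
Head difference: h(well A) − h(well H) = 613.34 − 610.90 = 2.44 ft.
Hydraulic gradient: i = |Δh| / L = 2.44 / 1017 = 0.00240.

i ≈ 0.00240 ft/ft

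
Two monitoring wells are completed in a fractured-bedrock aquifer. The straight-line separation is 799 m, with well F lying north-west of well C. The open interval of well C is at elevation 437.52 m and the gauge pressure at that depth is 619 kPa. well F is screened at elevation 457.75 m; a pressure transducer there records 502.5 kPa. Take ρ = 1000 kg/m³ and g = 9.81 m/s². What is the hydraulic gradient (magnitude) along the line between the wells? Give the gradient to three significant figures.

Pressure head at well C: ψ = P/(ρg) = 619×1000 / (1000 × 9.81) = 63.10 m.
Total head at well C: h = z + ψ = 437.52 + 63.10 = 500.62 m.
Pressure head at well F: ψ = P/(ρg) = 502.5×1000 / (1000 × 9.81) = 51.22 m.
Total head at well F: h = z + ψ = 457.75 + 51.22 = 508.97 m.
Head difference: h(well C) − h(well F) = 500.62 − 508.97 = -8.35 m.
Hydraulic gradient: i = |Δh| / L = 8.35 / 799 = 0.0105.

i ≈ 0.0105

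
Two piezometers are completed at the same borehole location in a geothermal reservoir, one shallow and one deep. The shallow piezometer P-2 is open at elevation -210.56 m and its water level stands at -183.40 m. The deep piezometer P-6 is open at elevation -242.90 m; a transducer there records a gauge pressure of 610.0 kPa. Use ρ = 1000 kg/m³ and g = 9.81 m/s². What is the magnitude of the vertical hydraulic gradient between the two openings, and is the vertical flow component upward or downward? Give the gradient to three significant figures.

|i_v| ≈ 0.0829; vertical flow is upward

Total head at P-2: h = -183.40 m (water level in the standpipe).
Pressure head at P-6: ψ = P/(ρg) = 610.0×1000 / (1000 × 9.81) = 62.18 m.
Total head at P-6: h = z + ψ = -242.90 + 62.18 = -180.72 m.
Δh = h(P-2) − h(P-6) = -183.40 − (-180.72) = -2.68 m.
Vertical separation Δz = -210.56 − (-242.90) = 32.34 m.
|i_v| = |Δh| / Δz = 2.68 / 32.34 = 0.0829.
Head is higher in the deep piezometer, so vertical flow is upward (discharge condition).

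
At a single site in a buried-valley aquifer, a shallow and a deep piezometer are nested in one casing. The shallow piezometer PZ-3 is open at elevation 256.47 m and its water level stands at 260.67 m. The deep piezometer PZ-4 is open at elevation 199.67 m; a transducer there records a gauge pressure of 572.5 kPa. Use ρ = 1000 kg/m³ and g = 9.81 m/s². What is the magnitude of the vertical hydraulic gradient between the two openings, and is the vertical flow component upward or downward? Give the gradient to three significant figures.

Total head at PZ-3: h = 260.67 m (water level in the standpipe).
Pressure head at PZ-4: ψ = P/(ρg) = 572.5×1000 / (1000 × 9.81) = 58.36 m.
Total head at PZ-4: h = z + ψ = 199.67 + 58.36 = 258.03 m.
Δh = h(PZ-3) − h(PZ-4) = 260.67 − 258.03 = 2.64 m.
Vertical separation Δz = 256.47 − 199.67 = 56.80 m.
|i_v| = |Δh| / Δz = 2.64 / 56.80 = 0.0465.
Head is higher in the shallow piezometer, so vertical flow is downward (recharge condition).

|i_v| ≈ 0.0465; vertical flow is downward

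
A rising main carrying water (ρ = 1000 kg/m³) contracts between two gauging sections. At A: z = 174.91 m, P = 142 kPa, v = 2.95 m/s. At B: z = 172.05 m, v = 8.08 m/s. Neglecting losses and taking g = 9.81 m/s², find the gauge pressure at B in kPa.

P₂ ≈ 142 kPa

Pressure head at A: ψ₁ = P₁/(ρg) = 142×1000 / (1000 × 9.81) = 14.48 m.
Velocity heads: v₁²/2g = 2.95²/19.62 = 0.444 m; v₂²/2g = 8.08²/19.62 = 3.328 m.
Total head H = z₁ + ψ₁ + v₁²/2g = 174.91 + 14.48 + 0.444 = 189.83 m.
ψ₂ = H − z₂ − v₂²/2g = 189.83 − 172.05 − 3.328 = 14.45 m.
P₂ = ρgψ₂ = 1000 × 9.81 × 14.45 ≈ 142 kPa.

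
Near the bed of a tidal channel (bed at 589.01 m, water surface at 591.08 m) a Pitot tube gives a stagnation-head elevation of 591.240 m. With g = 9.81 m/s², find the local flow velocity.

Near the bed, under hydrostatic conditions, the piezometric head (z + ψ) equals the free-surface elevation, 591.08 m.
Velocity head = total − piezometric = 591.240 − 591.08 = 0.160 m.
v = √(2g·h_v) = √(2 × 9.81 × 0.160) = 1.77 m/s.

v ≈ 1.77 m/s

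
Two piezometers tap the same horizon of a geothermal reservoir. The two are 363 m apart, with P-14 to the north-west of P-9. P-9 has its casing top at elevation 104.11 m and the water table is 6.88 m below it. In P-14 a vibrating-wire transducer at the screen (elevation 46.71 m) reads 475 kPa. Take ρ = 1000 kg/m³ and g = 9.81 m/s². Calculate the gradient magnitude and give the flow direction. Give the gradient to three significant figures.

i ≈ 0.00579; groundwater flows toward the north-west

Total head at P-9: h = 104.11 − 6.88 = 97.23 m.
Pressure head at P-14: ψ = P/(ρg) = 475×1000 / (1000 × 9.81) = 48.42 m.
Total head at P-14: h = z + ψ = 46.71 + 48.42 = 95.13 m.
Head difference: h(P-9) − h(P-14) = 97.23 − 95.13 = 2.10 m.
Hydraulic gradient: i = |Δh| / L = 2.10 / 363 = 0.00579.
Flow is from higher to lower head: from P-9 toward P-14, i.e. toward the north-west.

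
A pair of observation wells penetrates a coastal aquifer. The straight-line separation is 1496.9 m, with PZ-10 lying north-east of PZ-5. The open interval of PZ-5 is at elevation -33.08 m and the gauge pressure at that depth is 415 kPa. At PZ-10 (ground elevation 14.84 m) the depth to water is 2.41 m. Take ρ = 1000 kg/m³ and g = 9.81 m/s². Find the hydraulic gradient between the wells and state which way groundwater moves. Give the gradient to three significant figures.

i ≈ 0.00214; groundwater flows toward the south-west

Pressure head at PZ-5: ψ = P/(ρg) = 415×1000 / (1000 × 9.81) = 42.30 m.
Total head at PZ-5: h = z + ψ = -33.08 + 42.30 = 9.22 m.
Total head at PZ-10: h = 14.84 − 2.41 = 12.43 m.
Head difference: h(PZ-5) − h(PZ-10) = 9.22 − 12.43 = -3.21 m.
Hydraulic gradient: i = |Δh| / L = 3.21 / 1496.9 = 0.00214.
Flow is from higher to lower head: from PZ-10 toward PZ-5, i.e. toward the south-west.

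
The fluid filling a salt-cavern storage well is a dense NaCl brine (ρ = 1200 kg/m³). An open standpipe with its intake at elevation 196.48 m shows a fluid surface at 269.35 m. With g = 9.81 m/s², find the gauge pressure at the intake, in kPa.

Pressure head ψ = h − z = 269.35 − 196.48 = 72.87 m.
P = ρgψ = 1200 × 9.81 × 72.87 = 857826 Pa ≈ 858 kPa.

P ≈ 858 kPa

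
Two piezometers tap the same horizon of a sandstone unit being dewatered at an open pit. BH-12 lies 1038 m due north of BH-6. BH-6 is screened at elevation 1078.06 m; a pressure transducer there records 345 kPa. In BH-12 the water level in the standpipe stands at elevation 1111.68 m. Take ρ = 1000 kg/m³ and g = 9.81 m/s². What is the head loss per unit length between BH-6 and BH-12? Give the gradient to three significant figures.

i ≈ 0.00149 m/m

Pressure head at BH-6: ψ = P/(ρg) = 345×1000 / (1000 × 9.81) = 35.17 m.
Total head at BH-6: h = z + ψ = 1078.06 + 35.17 = 1113.23 m.
Total head at BH-12: h = 1111.68 m (water level in the piezometer is the total head).
Head difference: h(BH-6) − h(BH-12) = 1113.23 − 1111.68 = 1.55 m.
Hydraulic gradient: i = |Δh| / L = 1.55 / 1038 = 0.00149.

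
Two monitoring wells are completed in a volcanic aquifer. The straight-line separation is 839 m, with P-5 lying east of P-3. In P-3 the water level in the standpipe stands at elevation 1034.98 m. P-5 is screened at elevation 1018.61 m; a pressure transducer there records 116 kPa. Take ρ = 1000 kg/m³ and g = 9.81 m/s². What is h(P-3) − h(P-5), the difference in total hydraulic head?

Total head at P-3: h = 1034.98 m (water level in the piezometer is the total head).
Pressure head at P-5: ψ = P/(ρg) = 116×1000 / (1000 × 9.81) = 11.82 m.
Total head at P-5: h = z + ψ = 1018.61 + 11.82 = 1030.43 m.
Head difference: h(P-3) − h(P-5) = 1034.98 − 1030.43 = 4.55 m.

Δh ≈ 4.55 m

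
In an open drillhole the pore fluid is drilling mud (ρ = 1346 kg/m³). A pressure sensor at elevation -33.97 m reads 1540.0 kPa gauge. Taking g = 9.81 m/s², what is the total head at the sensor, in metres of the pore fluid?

ψ = P/(ρg) = 1540.0×1000 / (1346 × 9.81) = 116.63 m.
h = z + ψ = -33.97 + 116.63 = 82.66 m.

h ≈ 82.66 m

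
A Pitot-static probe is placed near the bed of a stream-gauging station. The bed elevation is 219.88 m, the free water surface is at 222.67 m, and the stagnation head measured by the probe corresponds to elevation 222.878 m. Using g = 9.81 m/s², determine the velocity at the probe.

Near the bed, under hydrostatic conditions, the piezometric head (z + ψ) equals the free-surface elevation, 222.67 m.
Velocity head = total − piezometric = 222.878 − 222.67 = 0.208 m.
v = √(2g·h_v) = √(2 × 9.81 × 0.208) = 2.02 m/s.

v ≈ 2.02 m/s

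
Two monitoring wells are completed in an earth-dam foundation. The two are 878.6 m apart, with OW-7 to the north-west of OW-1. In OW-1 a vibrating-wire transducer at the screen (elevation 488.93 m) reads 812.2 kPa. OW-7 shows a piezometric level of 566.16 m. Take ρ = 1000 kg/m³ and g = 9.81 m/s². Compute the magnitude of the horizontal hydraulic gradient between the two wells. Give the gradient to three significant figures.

Pressure head at OW-1: ψ = P/(ρg) = 812.2×1000 / (1000 × 9.81) = 82.79 m.
Total head at OW-1: h = z + ψ = 488.93 + 82.79 = 571.72 m.
Total head at OW-7: h = 566.16 m (water level in the piezometer is the total head).
Head difference: h(OW-1) − h(OW-7) = 571.72 − 566.16 = 5.56 m.
Hydraulic gradient: i = |Δh| / L = 5.56 / 878.6 = 0.00633.

i ≈ 0.00633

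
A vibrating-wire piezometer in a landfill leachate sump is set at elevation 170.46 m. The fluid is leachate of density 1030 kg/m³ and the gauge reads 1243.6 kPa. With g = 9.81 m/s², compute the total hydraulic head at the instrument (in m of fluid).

h ≈ 293.54 m

ψ = P/(ρg) = 1243.6×1000 / (1030 × 9.81) = 123.08 m.
h = z + ψ = 170.46 + 123.08 = 293.54 m.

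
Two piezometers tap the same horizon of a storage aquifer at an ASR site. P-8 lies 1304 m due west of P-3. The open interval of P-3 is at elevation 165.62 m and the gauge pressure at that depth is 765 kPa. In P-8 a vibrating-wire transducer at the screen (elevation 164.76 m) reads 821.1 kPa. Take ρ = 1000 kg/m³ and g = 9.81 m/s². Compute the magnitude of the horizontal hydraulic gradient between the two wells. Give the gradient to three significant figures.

Pressure head at P-3: ψ = P/(ρg) = 765×1000 / (1000 × 9.81) = 77.98 m.
Total head at P-3: h = z + ψ = 165.62 + 77.98 = 243.60 m.
Pressure head at P-8: ψ = P/(ρg) = 821.1×1000 / (1000 × 9.81) = 83.70 m.
Total head at P-8: h = z + ψ = 164.76 + 83.70 = 248.46 m.
Head difference: h(P-3) − h(P-8) = 243.60 − 248.46 = -4.86 m.
Hydraulic gradient: i = |Δh| / L = 4.86 / 1304 = 0.00373.

i ≈ 0.00373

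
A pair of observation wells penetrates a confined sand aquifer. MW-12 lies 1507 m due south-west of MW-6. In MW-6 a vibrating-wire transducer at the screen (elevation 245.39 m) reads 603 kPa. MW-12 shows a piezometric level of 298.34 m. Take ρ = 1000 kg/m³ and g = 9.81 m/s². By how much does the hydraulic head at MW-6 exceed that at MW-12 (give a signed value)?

Δh ≈ 8.52 m

Pressure head at MW-6: ψ = P/(ρg) = 603×1000 / (1000 × 9.81) = 61.47 m.
Total head at MW-6: h = z + ψ = 245.39 + 61.47 = 306.86 m.
Total head at MW-12: h = 298.34 m (water level in the piezometer is the total head).
Head difference: h(MW-6) − h(MW-12) = 306.86 − 298.34 = 8.52 m.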